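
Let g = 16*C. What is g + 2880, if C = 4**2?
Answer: 3136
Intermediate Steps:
C = 16
g = 256 (g = 16*16 = 256)
g + 2880 = 256 + 2880 = 3136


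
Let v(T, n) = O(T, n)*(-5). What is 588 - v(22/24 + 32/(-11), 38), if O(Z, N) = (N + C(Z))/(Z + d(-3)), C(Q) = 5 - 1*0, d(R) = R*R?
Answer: 114456/185 ≈ 618.68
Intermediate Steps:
d(R) = R²
C(Q) = 5 (C(Q) = 5 + 0 = 5)
O(Z, N) = (5 + N)/(9 + Z) (O(Z, N) = (N + 5)/(Z + (-3)²) = (5 + N)/(Z + 9) = (5 + N)/(9 + Z))
v(T, n) = -5*(5 + n)/(9 + T) (v(T, n) = ((5 + n)/(9 + T))*(-5) = -5*(5 + n)/(9 + T))
588 - v(22/24 + 32/(-11), 38) = 588 - 5*(-5 - 1*38)/(9 + (22/24 + 32/(-11))) = 588 - 5*(-5 - 38)/(9 + (22*(1/24) + 32*(-1/11))) = 588 - 5*(-43)/(9 + (11/12 - 32/11)) = 588 - 5*(-43)/(9 - 263/132) = 588 - 5*(-43)/925/132 = 588 - 5*132*(-43)/925 = 588 - 1*(-5676/185) = 588 + 5676/185 = 114456/185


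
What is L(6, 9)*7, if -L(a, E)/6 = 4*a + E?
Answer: -1386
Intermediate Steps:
L(a, E) = -24*a - 6*E (L(a, E) = -6*(4*a + E) = -6*(E + 4*a) = -24*a - 6*E)
L(6, 9)*7 = (-24*6 - 6*9)*7 = (-144 - 54)*7 = -198*7 = -1386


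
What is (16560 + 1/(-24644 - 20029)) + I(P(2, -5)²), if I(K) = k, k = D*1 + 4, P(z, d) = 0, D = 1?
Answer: 740008244/44673 ≈ 16565.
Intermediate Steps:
k = 5 (k = 1*1 + 4 = 1 + 4 = 5)
I(K) = 5
(16560 + 1/(-24644 - 20029)) + I(P(2, -5)²) = (16560 + 1/(-24644 - 20029)) + 5 = (16560 + 1/(-44673)) + 5 = (16560 - 1/44673) + 5 = 739784879/44673 + 5 = 740008244/44673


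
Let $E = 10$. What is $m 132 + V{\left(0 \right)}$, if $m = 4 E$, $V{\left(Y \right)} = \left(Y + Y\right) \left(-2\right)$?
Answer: $5280$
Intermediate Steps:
$V{\left(Y \right)} = - 4 Y$ ($V{\left(Y \right)} = 2 Y \left(-2\right) = - 4 Y$)
$m = 40$ ($m = 4 \cdot 10 = 40$)
$m 132 + V{\left(0 \right)} = 40 \cdot 132 - 0 = 5280 + 0 = 5280$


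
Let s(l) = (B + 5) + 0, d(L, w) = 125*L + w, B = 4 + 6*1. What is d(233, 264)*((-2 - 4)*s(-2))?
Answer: -2645010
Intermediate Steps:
B = 10 (B = 4 + 6 = 10)
d(L, w) = w + 125*L
s(l) = 15 (s(l) = (10 + 5) + 0 = 15 + 0 = 15)
d(233, 264)*((-2 - 4)*s(-2)) = (264 + 125*233)*((-2 - 4)*15) = (264 + 29125)*(-6*15) = 29389*(-90) = -2645010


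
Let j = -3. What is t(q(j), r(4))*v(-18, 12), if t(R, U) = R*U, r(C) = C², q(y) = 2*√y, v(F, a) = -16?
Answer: -512*I*√3 ≈ -886.81*I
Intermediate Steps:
t(q(j), r(4))*v(-18, 12) = ((2*√(-3))*4²)*(-16) = ((2*(I*√3))*16)*(-16) = ((2*I*√3)*16)*(-16) = (32*I*√3)*(-16) = -512*I*√3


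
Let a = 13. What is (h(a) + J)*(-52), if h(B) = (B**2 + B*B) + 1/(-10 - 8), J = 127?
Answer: -217594/9 ≈ -24177.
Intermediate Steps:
h(B) = -1/18 + 2*B**2 (h(B) = (B**2 + B**2) + 1/(-18) = 2*B**2 - 1/18 = -1/18 + 2*B**2)
(h(a) + J)*(-52) = ((-1/18 + 2*13**2) + 127)*(-52) = ((-1/18 + 2*169) + 127)*(-52) = ((-1/18 + 338) + 127)*(-52) = (6083/18 + 127)*(-52) = (8369/18)*(-52) = -217594/9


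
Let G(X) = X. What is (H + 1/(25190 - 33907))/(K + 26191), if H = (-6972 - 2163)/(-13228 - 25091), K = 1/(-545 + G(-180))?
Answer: 9617303350/1057109624165117 ≈ 9.0977e-6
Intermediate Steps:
K = -1/725 (K = 1/(-545 - 180) = 1/(-725) = -1/725 ≈ -0.0013793)
H = 3045/12773 (H = -9135/(-38319) = -9135*(-1/38319) = 3045/12773 ≈ 0.23839)
(H + 1/(25190 - 33907))/(K + 26191) = (3045/12773 + 1/(25190 - 33907))/(-1/725 + 26191) = (3045/12773 + 1/(-8717))/(18988474/725) = (3045/12773 - 1/8717)*(725/18988474) = (26530492/111342241)*(725/18988474) = 9617303350/1057109624165117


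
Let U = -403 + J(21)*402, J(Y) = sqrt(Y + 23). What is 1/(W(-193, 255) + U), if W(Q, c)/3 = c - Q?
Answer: -941/6225095 + 804*sqrt(11)/6225095 ≈ 0.00027720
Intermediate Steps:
W(Q, c) = -3*Q + 3*c (W(Q, c) = 3*(c - Q) = -3*Q + 3*c)
J(Y) = sqrt(23 + Y)
U = -403 + 804*sqrt(11) (U = -403 + sqrt(23 + 21)*402 = -403 + sqrt(44)*402 = -403 + (2*sqrt(11))*402 = -403 + 804*sqrt(11) ≈ 2263.6)
1/(W(-193, 255) + U) = 1/((-3*(-193) + 3*255) + (-403 + 804*sqrt(11))) = 1/((579 + 765) + (-403 + 804*sqrt(11))) = 1/(1344 + (-403 + 804*sqrt(11))) = 1/(941 + 804*sqrt(11))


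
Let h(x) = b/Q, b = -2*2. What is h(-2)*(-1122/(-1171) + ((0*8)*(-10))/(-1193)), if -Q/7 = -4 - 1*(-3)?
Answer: -4488/8197 ≈ -0.54752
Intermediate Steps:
b = -4
Q = 7 (Q = -7*(-4 - 1*(-3)) = -7*(-4 + 3) = -7*(-1) = 7)
h(x) = -4/7
h(-2)*(-1122/(-1171) + ((0*8)*(-10))/(-1193)) = -4*(-1122/(-1171) + ((0*8)*(-10))/(-1193))/7 = -4*(-1122*(-1/1171) + (0*(-10))*(-1/1193))/7 = -4*(1122/1171 + 0*(-1/1193))/7 = -4*(1122/1171 + 0)/7 = -4/7*1122/1171 = -4488/8197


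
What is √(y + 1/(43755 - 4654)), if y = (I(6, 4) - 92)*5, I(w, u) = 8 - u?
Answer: 7*I*√13728791211/39101 ≈ 20.976*I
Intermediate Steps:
y = -440 (y = ((8 - 1*4) - 92)*5 = ((8 - 4) - 92)*5 = (4 - 92)*5 = -88*5 = -440)
√(y + 1/(43755 - 4654)) = √(-440 + 1/(43755 - 4654)) = √(-440 + 1/39101) = √(-17204439/39101) = 7*I*√13728791211/39101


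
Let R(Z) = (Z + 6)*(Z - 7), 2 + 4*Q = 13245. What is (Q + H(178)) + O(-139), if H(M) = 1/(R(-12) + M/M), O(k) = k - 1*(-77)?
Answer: 1494429/460 ≈ 3248.8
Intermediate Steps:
O(k) = 77 + k (O(k) = k + 77 = 77 + k)
Q = 13243/4 (Q = -1/2 + (1/4)*13245 = -1/2 + 13245/4 = 13243/4 ≈ 3310.8)
R(Z) = (-7 + Z)*(6 + Z) (R(Z) = (6 + Z)*(-7 + Z) = (-7 + Z)*(6 + Z))
H(M) = 1/115 (H(M) = 1/((-42 + (-12)**2 - 1*(-12)) + M/M) = 1/((-42 + 144 + 12) + 1) = 1/(114 + 1) = 1/115)
(Q + H(178)) + O(-139) = (13243/4 + 1/115) + (77 - 139) = 1522949/460 - 62 = 1494429/460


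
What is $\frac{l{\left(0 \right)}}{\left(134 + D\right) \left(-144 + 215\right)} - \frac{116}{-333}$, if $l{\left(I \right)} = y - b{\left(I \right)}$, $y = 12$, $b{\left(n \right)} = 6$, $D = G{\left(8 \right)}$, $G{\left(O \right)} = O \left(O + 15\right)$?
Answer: $\frac{436841}{1253079} \approx 0.34861$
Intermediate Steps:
$G{\left(O \right)} = O \left(15 + O\right)$
$D = 184$ ($D = 8 \left(15 + 8\right) = 8 \cdot 23 = 184$)
$l{\left(I \right)} = 6$ ($l{\left(I \right)} = 12 - 6 = 6$)
$\frac{l{\left(0 \right)}}{\left(134 + D\right) \left(-144 + 215\right)} - \frac{116}{-333} = \frac{6}{\left(134 + 184\right) \left(-144 + 215\right)} - \frac{116}{-333} = \frac{6}{318 \cdot 71} - - \frac{116}{333} = \frac{6}{22578} + \frac{116}{333} = 6 \cdot \frac{1}{22578} + \frac{116}{333} = \frac{1}{3763} + \frac{116}{333} = \frac{436841}{1253079}$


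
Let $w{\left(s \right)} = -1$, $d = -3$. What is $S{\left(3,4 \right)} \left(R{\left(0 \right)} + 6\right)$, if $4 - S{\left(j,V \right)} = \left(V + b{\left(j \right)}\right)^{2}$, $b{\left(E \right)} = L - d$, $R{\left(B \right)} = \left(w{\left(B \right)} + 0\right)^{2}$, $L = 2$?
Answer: $-539$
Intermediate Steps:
$R{\left(B \right)} = 1$ ($R{\left(B \right)} = \left(-1 + 0\right)^{2} = \left(-1\right)^{2} = 1$)
$b{\left(E \right)} = 5$ ($b{\left(E \right)} = 2 - -3 = 2 + 3 = 5$)
$S{\left(j,V \right)} = 4 - \left(5 + V\right)^{2}$ ($S{\left(j,V \right)} = 4 - \left(V + 5\right)^{2} = 4 - \left(5 + V\right)^{2}$)
$S{\left(3,4 \right)} \left(R{\left(0 \right)} + 6\right) = \left(4 - \left(5 + 4\right)^{2}\right) \left(1 + 6\right) = \left(4 - 9^{2}\right) 7 = \left(4 - 81\right) 7 = \left(-77\right) 7 = -539$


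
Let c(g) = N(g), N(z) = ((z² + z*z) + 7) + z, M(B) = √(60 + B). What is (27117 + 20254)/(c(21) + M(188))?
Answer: 21553805/413926 - 47371*√62/413926 ≈ 51.171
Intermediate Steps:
N(z) = 7 + z + 2*z² (N(z) = ((z² + z²) + 7) + z = (2*z² + 7) + z = (7 + 2*z²) + z = 7 + z + 2*z²)
c(g) = 7 + g + 2*g²
(27117 + 20254)/(c(21) + M(188)) = (27117 + 20254)/((7 + 21 + 2*21²) + √(60 + 188)) = 47371/((7 + 21 + 2*441) + √248) = 47371/((7 + 21 + 882) + 2*√62) = 47371/(910 + 2*√62)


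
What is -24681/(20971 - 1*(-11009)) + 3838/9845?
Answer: -8016347/20989540 ≈ -0.38192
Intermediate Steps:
-24681/(20971 - 1*(-11009)) + 3838/9845 = -24681/(20971 + 11009) + 3838*(1/9845) = -24681/31980 + 3838/9845 = -24681*1/31980 + 3838/9845 = -8227/10660 + 3838/9845 = -8016347/20989540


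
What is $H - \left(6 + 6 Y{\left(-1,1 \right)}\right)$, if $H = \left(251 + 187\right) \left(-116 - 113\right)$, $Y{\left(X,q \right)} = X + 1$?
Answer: $-100308$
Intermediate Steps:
$Y{\left(X,q \right)} = 1 + X$
$H = -100302$ ($H = 438 \left(-229\right) = -100302$)
$H - \left(6 + 6 Y{\left(-1,1 \right)}\right) = -100302 - \left(6 + 6 \left(1 - 1\right)\right) = -100302 - 6 = -100308$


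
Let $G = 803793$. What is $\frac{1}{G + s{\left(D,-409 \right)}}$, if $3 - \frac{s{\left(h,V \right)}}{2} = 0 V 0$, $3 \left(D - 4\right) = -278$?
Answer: $\frac{1}{803799} \approx 1.2441 \cdot 10^{-6}$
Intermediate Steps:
$D = - \frac{266}{3}$ ($D = 4 + \frac{1}{3} \left(-278\right) = 4 - \frac{278}{3} = - \frac{266}{3} \approx -88.667$)
$s{\left(h,V \right)} = 6$ ($s{\left(h,V \right)} = 6 - 2 \cdot 0 V 0 = 6 - 2 \cdot 0 \cdot 0 = 6 - 0 = 6 + 0 = 6$)
$\frac{1}{G + s{\left(D,-409 \right)}} = \frac{1}{803793 + 6} = \frac{1}{803799}$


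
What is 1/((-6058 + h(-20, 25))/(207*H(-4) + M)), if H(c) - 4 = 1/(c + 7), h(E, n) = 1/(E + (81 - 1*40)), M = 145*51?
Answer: -174132/127217 ≈ -1.3688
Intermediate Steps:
M = 7395
h(E, n) = 1/(41 + E) (h(E, n) = 1/(E + (81 - 40)) = 1/(E + 41) = 1/(41 + E))
H(c) = 4 + 1/(7 + c) (H(c) = 4 + 1/(c + 7) = 4 + 1/(7 + c))
1/((-6058 + h(-20, 25))/(207*H(-4) + M)) = 1/((-6058 + 1/(41 - 20))/(207*((29 + 4*(-4))/(7 - 4)) + 7395)) = 1/((-6058 + 1/21)/(207*((29 - 16)/3) + 7395)) = 1/((-6058 + 1/21)/(207*((⅓)*13) + 7395)) = 1/(-127217/(21*(207*(13/3) + 7395))) = 1/(-127217/(21*(897 + 7395))) = 1/(-127217/21/8292) = 1/(-127217/21*1/8292) = 1/(-127217/174132) = -174132/127217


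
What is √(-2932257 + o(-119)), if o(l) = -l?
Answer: I*√2932138 ≈ 1712.3*I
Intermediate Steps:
√(-2932257 + o(-119)) = √(-2932257 - 1*(-119)) = √(-2932257 + 119) = √(-2932138) = I*√2932138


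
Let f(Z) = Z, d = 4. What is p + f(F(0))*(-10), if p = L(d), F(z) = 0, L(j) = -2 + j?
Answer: 2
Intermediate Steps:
p = 2 (p = -2 + 4 = 2)
p + f(F(0))*(-10) = 2 + 0*(-10) = 2 + 0 = 2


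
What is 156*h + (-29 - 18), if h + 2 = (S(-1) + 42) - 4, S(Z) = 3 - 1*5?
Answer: 5257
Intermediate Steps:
S(Z) = -2 (S(Z) = 3 - 5 = -2)
h = 34 (h = -2 + ((-2 + 42) - 4) = -2 + (40 - 4) = -2 + 36 = 34)
156*h + (-29 - 18) = 156*34 + (-29 - 18) = 5304 - 47 = 5257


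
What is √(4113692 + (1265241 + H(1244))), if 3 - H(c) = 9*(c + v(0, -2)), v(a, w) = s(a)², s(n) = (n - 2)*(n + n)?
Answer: 2*√1341935 ≈ 2316.8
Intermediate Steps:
s(n) = 2*n*(-2 + n) (s(n) = (-2 + n)*(2*n) = 2*n*(-2 + n))
v(a, w) = 4*a²*(-2 + a)² (v(a, w) = (2*a*(-2 + a))² = 4*a²*(-2 + a)²)
H(c) = 3 - 9*c (H(c) = 3 - 9*(c + 4*0²*(-2 + 0)²) = 3 - 9*(c + 4*0*(-2)²) = 3 - 9*(c + 4*0*4) = 3 - 9*(c + 0) = 3 - 9*c)
√(4113692 + (1265241 + H(1244))) = √(4113692 + (1265241 + (3 - 9*1244))) = √(4113692 + (1265241 + (3 - 11196))) = √(4113692 + (1265241 - 11193)) = √(4113692 + 1254048) = √5367740 = 2*√1341935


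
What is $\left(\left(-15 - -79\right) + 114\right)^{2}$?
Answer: $31684$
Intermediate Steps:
$\left(\left(-15 - -79\right) + 114\right)^{2} = \left(\left(-15 + 79\right) + 114\right)^{2} = \left(64 + 114\right)^{2} = 178^{2} = 31684$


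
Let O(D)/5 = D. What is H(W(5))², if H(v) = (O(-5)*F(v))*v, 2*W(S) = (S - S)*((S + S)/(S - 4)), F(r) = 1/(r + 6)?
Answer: 0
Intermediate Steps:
O(D) = 5*D
F(r) = 1/(6 + r)
W(S) = 0 (W(S) = ((S - S)*((S + S)/(S - 4)))/2 = (0*((2*S)/(-4 + S)))/2 = (0*(2*S/(-4 + S)))/2 = (½)*0 = 0)
H(v) = -25*v/(6 + v) (H(v) = ((5*(-5))/(6 + v))*v = (-25/(6 + v))*v = -25*v/(6 + v))
H(W(5))² = (-25*0/(6 + 0))² = (-25*0/6)² = (-25*0*⅙)² = 0² = 0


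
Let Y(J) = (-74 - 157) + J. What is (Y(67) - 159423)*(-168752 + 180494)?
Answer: -1873870554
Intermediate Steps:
Y(J) = -231 + J
(Y(67) - 159423)*(-168752 + 180494) = ((-231 + 67) - 159423)*(-168752 + 180494) = (-164 - 159423)*11742 = -159587*11742 = -1873870554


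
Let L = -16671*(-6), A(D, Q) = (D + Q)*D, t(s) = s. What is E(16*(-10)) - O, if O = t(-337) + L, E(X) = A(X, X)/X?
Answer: -100009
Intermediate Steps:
A(D, Q) = D*(D + Q)
L = 100026
E(X) = 2*X (E(X) = (X*(X + X))/X = (X*(2*X))/X = (2*X**2)/X = 2*X)
O = 99689 (O = -337 + 100026 = 99689)
E(16*(-10)) - O = 2*(16*(-10)) - 1*99689 = 2*(-160) - 99689 = -320 - 99689 = -100009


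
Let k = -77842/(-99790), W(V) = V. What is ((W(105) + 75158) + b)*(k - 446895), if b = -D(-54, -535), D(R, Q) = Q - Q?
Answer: -1678198350808352/49895 ≈ -3.3635e+10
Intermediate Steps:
k = 38921/49895 (k = -77842*(-1/99790) = 38921/49895 ≈ 0.78006)
D(R, Q) = 0
b = 0 (b = -1*0 = 0)
((W(105) + 75158) + b)*(k - 446895) = ((105 + 75158) + 0)*(38921/49895 - 446895) = (75263 + 0)*(-22297787104/49895) = 75263*(-22297787104/49895) = -1678198350808352/49895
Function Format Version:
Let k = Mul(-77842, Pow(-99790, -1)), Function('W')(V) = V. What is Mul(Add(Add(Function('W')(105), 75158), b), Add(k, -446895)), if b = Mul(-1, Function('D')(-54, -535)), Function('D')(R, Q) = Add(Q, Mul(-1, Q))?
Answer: Rational(-1678198350808352, 49895) ≈ -3.3635e+10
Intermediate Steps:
k = Rational(38921, 49895) (k = Mul(-77842, Rational(-1, 99790)) = Rational(38921, 49895) ≈ 0.78006)
Function('D')(R, Q) = 0
b = 0 (b = Mul(-1, 0) = 0)
Mul(Add(Add(Function('W')(105), 75158), b), Add(k, -446895)) = Mul(Add(Add(105, 75158), 0), Add(Rational(38921, 49895), -446895)) = Mul(Add(75263, 0), Rational(-22297787104, 49895)) = Mul(75263, Rational(-22297787104, 49895)) = Rational(-1678198350808352, 49895)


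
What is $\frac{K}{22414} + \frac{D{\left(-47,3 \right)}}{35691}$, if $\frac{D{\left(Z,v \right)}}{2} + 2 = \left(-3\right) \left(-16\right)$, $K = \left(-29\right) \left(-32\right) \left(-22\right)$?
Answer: $- \frac{363302684}{399989037} \approx -0.90828$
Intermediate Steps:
$K = -20416$ ($K = 928 \left(-22\right) = -20416$)
$D{\left(Z,v \right)} = 92$ ($D{\left(Z,v \right)} = -4 + 2 \left(\left(-3\right) \left(-16\right)\right) = -4 + 2 \cdot 48 = -4 + 96 = 92$)
$\frac{K}{22414} + \frac{D{\left(-47,3 \right)}}{35691} = - \frac{20416}{22414} + \frac{92}{35691} = \left(-20416\right) \frac{1}{22414} + 92 \cdot \frac{1}{35691} = - \frac{10208}{11207} + \frac{92}{35691} = - \frac{363302684}{399989037}$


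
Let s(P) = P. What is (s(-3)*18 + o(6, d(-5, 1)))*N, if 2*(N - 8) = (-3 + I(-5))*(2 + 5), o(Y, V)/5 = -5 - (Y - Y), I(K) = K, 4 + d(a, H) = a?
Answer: 1580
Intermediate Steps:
d(a, H) = -4 + a
o(Y, V) = -25 (o(Y, V) = 5*(-5 - (Y - Y)) = 5*(-5 - 1*0) = 5*(-5 + 0) = 5*(-5) = -25)
N = -20 (N = 8 + ((-3 - 5)*(2 + 5))/2 = 8 + (-8*7)/2 = 8 + (½)*(-56) = 8 - 28 = -20)
(s(-3)*18 + o(6, d(-5, 1)))*N = (-3*18 - 25)*(-20) = (-54 - 25)*(-20) = -79*(-20) = 1580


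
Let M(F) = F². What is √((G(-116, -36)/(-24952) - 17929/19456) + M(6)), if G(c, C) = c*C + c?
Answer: √125562386538613/1896352 ≈ 5.9090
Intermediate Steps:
G(c, C) = c + C*c (G(c, C) = C*c + c = c + C*c)
√((G(-116, -36)/(-24952) - 17929/19456) + M(6)) = √((-116*(1 - 36)/(-24952) - 17929/19456) + 6²) = √((-116*(-35)*(-1/24952) - 17929*1/19456) + 36) = √((4060*(-1/24952) - 17929/19456) + 36) = √((-1015/6238 - 17929/19456) + 36) = √(-65794471/60683264 + 36) = √(2118803033/60683264) = √125562386538613/1896352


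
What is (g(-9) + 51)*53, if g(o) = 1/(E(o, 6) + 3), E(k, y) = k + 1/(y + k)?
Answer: 51198/19 ≈ 2694.6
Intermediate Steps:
E(k, y) = k + 1/(k + y)
g(o) = 1/(3 + (1 + o² + 6*o)/(6 + o)) (g(o) = 1/((1 + o² + o*6)/(o + 6) + 3) = 1/((1 + o² + 6*o)/(6 + o) + 3) = 1/(3 + (1 + o² + 6*o)/(6 + o)))
(g(-9) + 51)*53 = ((6 - 9)/(19 + (-9)² + 9*(-9)) + 51)*53 = (-3/(19 + 81 - 81) + 51)*53 = (-3/19 + 51)*53 = (966/19)*53 = 51198/19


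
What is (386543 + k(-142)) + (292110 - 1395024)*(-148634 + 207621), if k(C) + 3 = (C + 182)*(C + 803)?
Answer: -65057175138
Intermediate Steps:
k(C) = -3 + (182 + C)*(803 + C) (k(C) = -3 + (C + 182)*(C + 803) = -3 + (182 + C)*(803 + C))
(386543 + k(-142)) + (292110 - 1395024)*(-148634 + 207621) = (386543 + (146143 + (-142)² + 985*(-142))) + (292110 - 1395024)*(-148634 + 207621) = (386543 + (146143 + 20164 - 139870)) - 1102914*58987 = (386543 + 26437) - 65057588118 = 412980 - 65057588118 = -65057175138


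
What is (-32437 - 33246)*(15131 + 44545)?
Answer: -3919698708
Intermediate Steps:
(-32437 - 33246)*(15131 + 44545) = -65683*59676 = -3919698708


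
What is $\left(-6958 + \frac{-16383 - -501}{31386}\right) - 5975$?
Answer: $- \frac{67655170}{5231} \approx -12934.0$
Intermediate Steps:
$\left(-6958 + \frac{-16383 - -501}{31386}\right) - 5975 = \left(-6958 + \left(-16383 + 501\right) \frac{1}{31386}\right) - 5975 = \left(-6958 - \frac{2647}{5231}\right) - 5975 = - \frac{36399945}{5231} - 5975 = - \frac{67655170}{5231}$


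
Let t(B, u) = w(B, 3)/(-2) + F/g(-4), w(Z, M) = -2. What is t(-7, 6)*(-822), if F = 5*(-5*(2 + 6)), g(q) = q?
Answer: -41922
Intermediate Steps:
F = -200 (F = 5*(-5*8) = 5*(-40) = -200)
t(B, u) = 51 (t(B, u) = -2/(-2) - 200/(-4) = -2*(-½) - 200*(-¼) = 1 + 50 = 51)
t(-7, 6)*(-822) = 51*(-822) = -41922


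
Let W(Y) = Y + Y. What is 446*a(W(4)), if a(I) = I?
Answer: 3568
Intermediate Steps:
W(Y) = 2*Y
446*a(W(4)) = 446*(2*4) = 446*8 = 3568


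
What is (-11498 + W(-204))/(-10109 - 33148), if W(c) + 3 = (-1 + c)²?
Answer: -30524/43257 ≈ -0.70564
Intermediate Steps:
W(c) = -3 + (-1 + c)²
(-11498 + W(-204))/(-10109 - 33148) = (-11498 + (-3 + (-1 - 204)²))/(-10109 - 33148) = (-11498 + (-3 + (-205)²))/(-43257) = (-11498 + (-3 + 42025))*(-1/43257) = (-11498 + 42022)*(-1/43257) = 30524*(-1/43257) = -30524/43257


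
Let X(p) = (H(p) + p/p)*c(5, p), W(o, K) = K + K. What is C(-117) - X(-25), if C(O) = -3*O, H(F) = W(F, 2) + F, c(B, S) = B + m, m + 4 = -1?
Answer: 351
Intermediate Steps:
m = -5 (m = -4 - 1 = -5)
c(B, S) = -5 + B (c(B, S) = B - 5 = -5 + B)
W(o, K) = 2*K
H(F) = 4 + F (H(F) = 2*2 + F = 4 + F)
X(p) = 0 (X(p) = ((4 + p) + p/p)*(-5 + 5) = ((4 + p) + 1)*0 = (5 + p)*0 = 0)
C(-117) - X(-25) = -3*(-117) - 1*0 = 351 + 0 = 351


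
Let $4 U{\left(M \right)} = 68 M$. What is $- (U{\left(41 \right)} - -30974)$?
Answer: $-31671$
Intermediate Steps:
$U{\left(M \right)} = 17 M$ ($U{\left(M \right)} = \frac{68 M}{4} = 17 M$)
$- (U{\left(41 \right)} - -30974) = - (17 \cdot 41 - -30974) = - (697 + 30974) = \left(-1\right) 31671 = -31671$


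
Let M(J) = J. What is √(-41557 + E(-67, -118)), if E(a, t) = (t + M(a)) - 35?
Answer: I*√41777 ≈ 204.39*I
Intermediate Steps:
E(a, t) = -35 + a + t (E(a, t) = (t + a) - 35 = (a + t) - 35 = -35 + a + t)
√(-41557 + E(-67, -118)) = √(-41557 + (-35 - 67 - 118)) = √(-41557 - 220) = √(-41777) = I*√41777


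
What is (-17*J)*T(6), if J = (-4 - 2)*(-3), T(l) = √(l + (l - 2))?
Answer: -306*√10 ≈ -967.66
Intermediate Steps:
T(l) = √(-2 + 2*l) (T(l) = √(l + (-2 + l)) = √(-2 + 2*l))
J = 18 (J = -6*(-3) = 18)
(-17*J)*T(6) = (-17*18)*√(-2 + 2*6) = -306*√(-2 + 12) = -306*√10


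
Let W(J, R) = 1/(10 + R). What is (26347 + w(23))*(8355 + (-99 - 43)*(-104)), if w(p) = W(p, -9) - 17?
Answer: 608851713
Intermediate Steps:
w(p) = -16 (w(p) = 1/(10 - 9) - 17 = 1/1 - 17 = 1 - 17 = -16)
(26347 + w(23))*(8355 + (-99 - 43)*(-104)) = (26347 - 16)*(8355 + (-99 - 43)*(-104)) = 26331*(8355 - 142*(-104)) = 26331*(8355 + 14768) = 26331*23123 = 608851713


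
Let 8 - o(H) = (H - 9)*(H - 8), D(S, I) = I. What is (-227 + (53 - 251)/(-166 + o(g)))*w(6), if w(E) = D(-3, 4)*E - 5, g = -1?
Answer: -532931/124 ≈ -4297.8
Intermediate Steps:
w(E) = -5 + 4*E (w(E) = 4*E - 5 = -5 + 4*E)
o(H) = 8 - (-9 + H)*(-8 + H) (o(H) = 8 - (H - 9)*(H - 8) = 8 - (-9 + H)*(-8 + H))
(-227 + (53 - 251)/(-166 + o(g)))*w(6) = (-227 + (53 - 251)/(-166 + (-64 - 1*(-1)² + 17*(-1))))*(-5 + 4*6) = (-227 - 198/(-166 + (-64 - 1*1 - 17)))*(-5 + 24) = (-227 - 198/(-166 + (-64 - 1 - 17)))*19 = (-227 - 198/(-166 - 82))*19 = (-227 - 198/(-248))*19 = (-227 - 198*(-1/248))*19 = (-227 + 99/124)*19 = -28049/124*19 = -532931/124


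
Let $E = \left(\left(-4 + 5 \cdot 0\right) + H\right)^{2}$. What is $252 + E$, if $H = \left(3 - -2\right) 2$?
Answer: $288$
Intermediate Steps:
$H = 10$ ($H = \left(3 + 2\right) 2 = 5 \cdot 2 = 10$)
$E = 36$ ($E = \left(\left(-4 + 5 \cdot 0\right) + 10\right)^{2} = \left(\left(-4 + 0\right) + 10\right)^{2} = \left(-4 + 10\right)^{2} = 6^{2} = 36$)
$252 + E = 252 + 36 = 288$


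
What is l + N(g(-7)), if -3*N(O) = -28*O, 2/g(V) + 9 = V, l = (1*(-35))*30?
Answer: -6307/6 ≈ -1051.2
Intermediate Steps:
l = -1050 (l = -35*30 = -1050)
g(V) = 2/(-9 + V)
N(O) = 28*O/3 (N(O) = -(-28)*O/3 = 28*O/3)
l + N(g(-7)) = -1050 + 28*(2/(-9 - 7))/3 = -1050 + 28*(2/(-16))/3 = -1050 + 28*(2*(-1/16))/3 = -1050 + (28/3)*(-⅛) = -1050 - 7/6 = -6307/6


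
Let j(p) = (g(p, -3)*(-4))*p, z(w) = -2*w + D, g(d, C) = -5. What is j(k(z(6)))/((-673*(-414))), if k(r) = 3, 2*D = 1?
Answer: 10/46437 ≈ 0.00021535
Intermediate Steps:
D = 1/2 (D = (1/2)*1 = 1/2 ≈ 0.50000)
z(w) = 1/2 - 2*w (z(w) = -2*w + 1/2 = 1/2 - 2*w)
j(p) = 20*p (j(p) = (-5*(-4))*p = 20*p)
j(k(z(6)))/((-673*(-414))) = (20*3)/((-673*(-414))) = 60/278622 = 60*(1/278622) = 10/46437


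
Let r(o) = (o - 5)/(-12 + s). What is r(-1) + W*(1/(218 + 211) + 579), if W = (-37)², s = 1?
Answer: 340048882/429 ≈ 7.9266e+5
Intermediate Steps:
r(o) = 5/11 - o/11 (r(o) = (o - 5)/(-12 + 1) = (-5 + o)/(-11) = (-5 + o)*(-1/11) = 5/11 - o/11)
W = 1369
r(-1) + W*(1/(218 + 211) + 579) = (5/11 - 1/11*(-1)) + 1369*(1/(218 + 211) + 579) = (5/11 + 1/11) + 1369*(1/429 + 579) = 6/11 + 1369*(1/429 + 579) = 6/11 + 1369*(248392/429) = 6/11 + 340048648/429 = 340048882/429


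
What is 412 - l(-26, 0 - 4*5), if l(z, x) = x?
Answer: 432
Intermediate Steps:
412 - l(-26, 0 - 4*5) = 412 - (0 - 4*5) = 412 - (0 - 20) = 412 - 1*(-20) = 412 + 20 = 432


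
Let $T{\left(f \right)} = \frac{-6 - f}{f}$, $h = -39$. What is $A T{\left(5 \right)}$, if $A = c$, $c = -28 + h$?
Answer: $\frac{737}{5} \approx 147.4$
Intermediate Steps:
$T{\left(f \right)} = \frac{-6 - f}{f}$
$c = -67$ ($c = -28 - 39 = -67$)
$A = -67$
$A T{\left(5 \right)} = - 67 \frac{-6 - 5}{5} = - 67 \cdot \frac{1}{5} \left(-11\right) = \left(-67\right) \left(- \frac{11}{5}\right) = \frac{737}{5}$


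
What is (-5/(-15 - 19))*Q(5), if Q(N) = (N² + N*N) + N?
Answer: 275/34 ≈ 8.0882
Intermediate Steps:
Q(N) = N + 2*N² (Q(N) = (N² + N²) + N = 2*N² + N = N + 2*N²)
(-5/(-15 - 19))*Q(5) = (-5/(-15 - 19))*(5*(1 + 2*5)) = (-5/(-34))*(5*(1 + 10)) = (-1/34*(-5))*(5*11) = (5/34)*55 = 275/34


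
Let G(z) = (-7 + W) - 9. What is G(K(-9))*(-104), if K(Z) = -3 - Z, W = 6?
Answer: 1040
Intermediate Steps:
G(z) = -10 (G(z) = (-7 + 6) - 9 = -1 - 9 = -10)
G(K(-9))*(-104) = -10*(-104) = 1040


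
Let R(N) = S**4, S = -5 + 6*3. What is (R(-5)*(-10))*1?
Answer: -285610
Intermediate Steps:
S = 13 (S = -5 + 18 = 13)
R(N) = 28561 (R(N) = 13**4 = 28561)
(R(-5)*(-10))*1 = (28561*(-10))*1 = -285610*1 = -285610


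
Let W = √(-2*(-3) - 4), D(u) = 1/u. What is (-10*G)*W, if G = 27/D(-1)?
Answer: 270*√2 ≈ 381.84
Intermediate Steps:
G = -27 (G = 27/(1/(-1)) = 27/(-1) = 27*(-1) = -27)
W = √2 (W = √(6 - 4) = √2 ≈ 1.4142)
(-10*G)*W = (-10*(-27))*√2 = 270*√2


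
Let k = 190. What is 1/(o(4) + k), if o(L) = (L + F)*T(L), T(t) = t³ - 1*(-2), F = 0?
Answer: 1/454 ≈ 0.0022026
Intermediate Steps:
T(t) = 2 + t³ (T(t) = t³ + 2 = 2 + t³)
o(L) = L*(2 + L³) (o(L) = (L + 0)*(2 + L³) = L*(2 + L³))
1/(o(4) + k) = 1/(4*(2 + 4³) + 190) = 1/(4*(2 + 64) + 190) = 1/(4*66 + 190) = 1/(264 + 190) = 1/454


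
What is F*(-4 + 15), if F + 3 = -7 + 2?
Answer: -88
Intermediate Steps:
F = -8 (F = -3 + (-7 + 2) = -3 - 5 = -8)
F*(-4 + 15) = -8*(-4 + 15) = -8*11 = -88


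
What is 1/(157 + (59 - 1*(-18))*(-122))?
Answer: -1/9237 ≈ -0.00010826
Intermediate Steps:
1/(157 + (59 - 1*(-18))*(-122)) = 1/(157 + (59 + 18)*(-122)) = 1/(157 + 77*(-122)) = 1/(157 - 9394) = 1/(-9237) = -1/9237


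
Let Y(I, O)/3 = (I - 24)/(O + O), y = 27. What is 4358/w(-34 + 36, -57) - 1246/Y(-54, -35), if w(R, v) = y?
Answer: -74176/351 ≈ -211.33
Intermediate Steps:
Y(I, O) = 3*(-24 + I)/(2*O) (Y(I, O) = 3*((I - 24)/(O + O)) = 3*((-24 + I)/((2*O))) = 3*((-24 + I)*(1/(2*O))) = 3*((-24 + I)/(2*O)) = 3*(-24 + I)/(2*O))
w(R, v) = 27
4358/w(-34 + 36, -57) - 1246/Y(-54, -35) = 4358/27 - 1246*(-70/(3*(-24 - 54))) = 4358*(1/27) - 1246/((3/2)*(-1/35)*(-78)) = 4358/27 - 1246/117/35 = 4358/27 - 1246*35/117 = 4358/27 - 43610/117 = -74176/351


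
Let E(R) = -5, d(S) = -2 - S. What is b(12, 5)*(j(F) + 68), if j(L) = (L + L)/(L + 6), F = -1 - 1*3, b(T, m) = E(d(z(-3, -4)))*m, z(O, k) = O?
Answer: -1600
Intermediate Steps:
b(T, m) = -5*m
F = -4 (F = -1 - 3 = -4)
j(L) = 2*L/(6 + L) (j(L) = (2*L)/(6 + L) = 2*L/(6 + L))
b(12, 5)*(j(F) + 68) = (-5*5)*(2*(-4)/(6 - 4) + 68) = -25*(2*(-4)/2 + 68) = -25*(2*(-4)*(1/2) + 68) = -25*(-4 + 68) = -25*64 = -1600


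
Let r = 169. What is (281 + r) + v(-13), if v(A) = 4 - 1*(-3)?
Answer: 457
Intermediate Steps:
v(A) = 7 (v(A) = 4 + 3 = 7)
(281 + r) + v(-13) = (281 + 169) + 7 = 450 + 7 = 457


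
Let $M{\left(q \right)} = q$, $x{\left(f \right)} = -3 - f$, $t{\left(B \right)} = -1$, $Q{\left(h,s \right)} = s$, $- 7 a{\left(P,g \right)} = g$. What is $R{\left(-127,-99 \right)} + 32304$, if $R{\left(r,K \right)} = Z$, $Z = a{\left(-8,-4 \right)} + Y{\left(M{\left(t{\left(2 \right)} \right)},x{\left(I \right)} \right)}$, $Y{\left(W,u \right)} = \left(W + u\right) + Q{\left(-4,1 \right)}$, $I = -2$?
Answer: $\frac{226125}{7} \approx 32304.0$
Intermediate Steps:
$a{\left(P,g \right)} = - \frac{g}{7}$
$Y{\left(W,u \right)} = 1 + W + u$ ($Y{\left(W,u \right)} = \left(W + u\right) + 1 = 1 + W + u$)
$Z = - \frac{3}{7}$ ($Z = \left(- \frac{1}{7}\right) \left(-4\right) - 1 = \frac{4}{7} + \left(1 - 1 + \left(-3 + 2\right)\right) = \frac{4}{7} - 1 = - \frac{3}{7} \approx -0.42857$)
$R{\left(r,K \right)} = - \frac{3}{7}$
$R{\left(-127,-99 \right)} + 32304 = - \frac{3}{7} + 32304 = \frac{226125}{7}$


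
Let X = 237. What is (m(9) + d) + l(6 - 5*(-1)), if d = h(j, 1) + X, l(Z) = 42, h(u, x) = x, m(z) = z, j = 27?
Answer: 289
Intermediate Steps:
d = 238 (d = 1 + 237 = 238)
(m(9) + d) + l(6 - 5*(-1)) = (9 + 238) + 42 = 247 + 42 = 289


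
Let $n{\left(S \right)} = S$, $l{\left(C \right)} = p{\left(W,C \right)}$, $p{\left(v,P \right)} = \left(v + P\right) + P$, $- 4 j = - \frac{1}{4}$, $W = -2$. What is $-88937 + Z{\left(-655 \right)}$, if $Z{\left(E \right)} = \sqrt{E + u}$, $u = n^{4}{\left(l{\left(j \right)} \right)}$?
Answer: $-88937 + \frac{i \sqrt{2632255}}{64} \approx -88937.0 + 25.35 i$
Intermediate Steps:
$j = \frac{1}{16}$ ($j = - \frac{\left(-1\right) \frac{1}{4}}{4} = \left(- \frac{1}{4}\right) \left(- \frac{1}{4}\right) = \frac{1}{16} \approx 0.0625$)
$p{\left(v,P \right)} = v + 2 P$ ($p{\left(v,P \right)} = \left(P + v\right) + P = v + 2 P$)
$l{\left(C \right)} = -2 + 2 C$
$u = \frac{50625}{4096}$ ($u = \left(-2 + 2 \cdot \frac{1}{16}\right)^{4} = \left(-2 + \frac{1}{8}\right)^{4} = \left(- \frac{15}{8}\right)^{4} = \frac{50625}{4096} \approx 12.36$)
$Z{\left(E \right)} = \sqrt{\frac{50625}{4096} + E}$ ($Z{\left(E \right)} = \sqrt{E + \frac{50625}{4096}} = \sqrt{\frac{50625}{4096} + E}$)
$-88937 + Z{\left(-655 \right)} = -88937 + \frac{\sqrt{50625 + 4096 \left(-655\right)}}{64} = -88937 + \frac{\sqrt{50625 - 2682880}}{64} = -88937 + \frac{\sqrt{-2632255}}{64} = -88937 + \frac{i \sqrt{2632255}}{64}$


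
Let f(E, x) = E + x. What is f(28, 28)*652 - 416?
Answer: 36096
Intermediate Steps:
f(28, 28)*652 - 416 = (28 + 28)*652 - 416 = 56*652 - 416 = 36512 - 416 = 36096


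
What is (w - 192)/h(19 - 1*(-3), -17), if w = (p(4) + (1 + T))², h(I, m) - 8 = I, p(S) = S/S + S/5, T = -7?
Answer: -1453/250 ≈ -5.8120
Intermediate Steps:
p(S) = 1 + S/5 (p(S) = 1 + S*(⅕) = 1 + S/5)
h(I, m) = 8 + I
w = 441/25 (w = ((1 + (⅕)*4) + (1 - 7))² = ((1 + ⅘) - 6)² = (9/5 - 6)² = (-21/5)² = 441/25 ≈ 17.640)
(w - 192)/h(19 - 1*(-3), -17) = (441/25 - 192)/(8 + (19 - 1*(-3))) = -4359/25/(8 + (19 + 3)) = -4359/25/(8 + 22) = -4359/25/30 = (1/30)*(-4359/25) = -1453/250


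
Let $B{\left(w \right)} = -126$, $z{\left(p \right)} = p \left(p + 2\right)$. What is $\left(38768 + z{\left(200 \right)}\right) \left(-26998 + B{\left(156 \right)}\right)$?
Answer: $-2147352832$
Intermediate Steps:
$z{\left(p \right)} = p \left(2 + p\right)$
$\left(38768 + z{\left(200 \right)}\right) \left(-26998 + B{\left(156 \right)}\right) = \left(38768 + 200 \left(2 + 200\right)\right) \left(-26998 - 126\right) = \left(38768 + 200 \cdot 202\right) \left(-27124\right) = \left(38768 + 40400\right) \left(-27124\right) = 79168 \left(-27124\right) = -2147352832$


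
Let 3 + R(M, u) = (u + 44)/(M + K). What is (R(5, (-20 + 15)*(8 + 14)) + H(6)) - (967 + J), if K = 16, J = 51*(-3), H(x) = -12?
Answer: -5825/7 ≈ -832.14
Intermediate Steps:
J = -153
R(M, u) = -3 + (44 + u)/(16 + M) (R(M, u) = -3 + (u + 44)/(M + 16) = -3 + (44 + u)/(16 + M))
(R(5, (-20 + 15)*(8 + 14)) + H(6)) - (967 + J) = ((-4 + (-20 + 15)*(8 + 14) - 3*5)/(16 + 5) - 12) - (967 - 153) = ((-4 - 5*22 - 15)/21 - 12) - 1*814 = ((-4 - 110 - 15)/21 - 12) - 814 = ((1/21)*(-129) - 12) - 814 = (-43/7 - 12) - 814 = -127/7 - 814 = -5825/7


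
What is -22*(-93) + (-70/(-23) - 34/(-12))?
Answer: 283159/138 ≈ 2051.9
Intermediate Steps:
-22*(-93) + (-70/(-23) - 34/(-12)) = 2046 + (-70*(-1/23) - 34*(-1/12)) = 2046 + (70/23 + 17/6) = 2046 + 811/138 = 283159/138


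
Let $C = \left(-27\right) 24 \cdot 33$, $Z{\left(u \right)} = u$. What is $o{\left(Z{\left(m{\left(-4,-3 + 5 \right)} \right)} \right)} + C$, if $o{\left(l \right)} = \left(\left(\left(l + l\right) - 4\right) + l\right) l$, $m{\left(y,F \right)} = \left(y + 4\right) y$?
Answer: $-21384$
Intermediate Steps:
$m{\left(y,F \right)} = y \left(4 + y\right)$ ($m{\left(y,F \right)} = \left(4 + y\right) y = y \left(4 + y\right)$)
$o{\left(l \right)} = l \left(-4 + 3 l\right)$ ($o{\left(l \right)} = \left(\left(2 l - 4\right) + l\right) l = \left(\left(-4 + 2 l\right) + l\right) l = \left(-4 + 3 l\right) l = l \left(-4 + 3 l\right)$)
$C = -21384$ ($C = \left(-648\right) 33 = -21384$)
$o{\left(Z{\left(m{\left(-4,-3 + 5 \right)} \right)} \right)} + C = - 4 \left(4 - 4\right) \left(-4 + 3 \left(- 4 \left(4 - 4\right)\right)\right) - 21384 = \left(-4\right) 0 \left(-4 + 3 \left(\left(-4\right) 0\right)\right) - 21384 = 0 \left(-4 + 3 \cdot 0\right) - 21384 = 0 \left(-4 + 0\right) - 21384 = 0 \left(-4\right) - 21384 = 0 - 21384 = -21384$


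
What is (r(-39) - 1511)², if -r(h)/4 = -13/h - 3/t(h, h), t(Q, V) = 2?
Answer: 20421361/9 ≈ 2.2690e+6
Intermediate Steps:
r(h) = 6 + 52/h (r(h) = -4*(-13/h - 3/2) = -4*(-3/2 - 13/h) = 6 + 52/h)
(r(-39) - 1511)² = ((6 + 52/(-39)) - 1511)² = ((6 + 52*(-1/39)) - 1511)² = ((6 - 4/3) - 1511)² = (14/3 - 1511)² = (-4519/3)² = 20421361/9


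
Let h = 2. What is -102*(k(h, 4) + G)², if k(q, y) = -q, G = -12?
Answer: -19992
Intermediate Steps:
-102*(k(h, 4) + G)² = -102*(-1*2 - 12)² = -102*(-2 - 12)² = -102*(-14)² = -102*196 = -19992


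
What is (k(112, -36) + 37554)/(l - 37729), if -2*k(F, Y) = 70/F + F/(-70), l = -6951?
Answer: -3004359/3574400 ≈ -0.84052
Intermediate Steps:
k(F, Y) = -35/F + F/140 (k(F, Y) = -(70/F + F/(-70))/2 = -(70/F + F*(-1/70))/2 = -(70/F - F/70)/2 = -35/F + F/140)
(k(112, -36) + 37554)/(l - 37729) = ((-35/112 + (1/140)*112) + 37554)/(-6951 - 37729) = ((-35*1/112 + 4/5) + 37554)/(-44680) = ((-5/16 + 4/5) + 37554)*(-1/44680) = (39/80 + 37554)*(-1/44680) = (3004359/80)*(-1/44680) = -3004359/3574400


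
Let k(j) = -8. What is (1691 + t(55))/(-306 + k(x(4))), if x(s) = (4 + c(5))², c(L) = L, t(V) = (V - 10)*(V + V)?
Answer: -6641/314 ≈ -21.150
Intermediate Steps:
t(V) = 2*V*(-10 + V) (t(V) = (-10 + V)*(2*V) = 2*V*(-10 + V))
x(s) = 81 (x(s) = (4 + 5)² = 9² = 81)
(1691 + t(55))/(-306 + k(x(4))) = (1691 + 2*55*(-10 + 55))/(-306 - 8) = (1691 + 2*55*45)/(-314) = (1691 + 4950)*(-1/314) = 6641*(-1/314) = -6641/314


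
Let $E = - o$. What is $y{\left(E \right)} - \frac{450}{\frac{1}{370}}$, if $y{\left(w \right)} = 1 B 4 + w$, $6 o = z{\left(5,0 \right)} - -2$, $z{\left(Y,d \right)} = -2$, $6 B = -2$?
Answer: $- \frac{499504}{3} \approx -1.665 \cdot 10^{5}$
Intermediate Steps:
$B = - \frac{1}{3}$ ($B = \frac{1}{6} \left(-2\right) = - \frac{1}{3} \approx -0.33333$)
$o = 0$ ($o = \frac{-2 - -2}{6} = \frac{-2 + 2}{6} = \frac{1}{6} \cdot 0 = 0$)
$E = 0$ ($E = \left(-1\right) 0 = 0$)
$y{\left(w \right)} = - \frac{4}{3} + w$ ($y{\left(w \right)} = 1 \left(- \frac{1}{3}\right) 4 + w = \left(- \frac{1}{3}\right) 4 + w = - \frac{4}{3} + w$)
$y{\left(E \right)} - \frac{450}{\frac{1}{370}} = \left(- \frac{4}{3} + 0\right) - \frac{450}{\frac{1}{370}} = - \frac{4}{3} - 450 \frac{1}{\frac{1}{370}} = - \frac{4}{3} - 166500 = - \frac{499504}{3}$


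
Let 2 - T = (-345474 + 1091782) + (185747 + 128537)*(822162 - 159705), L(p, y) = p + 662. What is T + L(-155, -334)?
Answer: -208200381587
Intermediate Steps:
L(p, y) = 662 + p
T = -208200382094 (T = 2 - ((-345474 + 1091782) + (185747 + 128537)*(822162 - 159705)) = 2 - (746308 + 314284*662457) = 2 - (746308 + 208199635788) = 2 - 1*208200382096 = 2 - 208200382096 = -208200382094)
T + L(-155, -334) = -208200382094 + (662 - 155) = -208200382094 + 507 = -208200381587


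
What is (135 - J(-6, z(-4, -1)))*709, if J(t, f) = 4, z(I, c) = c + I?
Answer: 92879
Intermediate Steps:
z(I, c) = I + c
(135 - J(-6, z(-4, -1)))*709 = (135 - 1*4)*709 = (135 - 4)*709 = 131*709 = 92879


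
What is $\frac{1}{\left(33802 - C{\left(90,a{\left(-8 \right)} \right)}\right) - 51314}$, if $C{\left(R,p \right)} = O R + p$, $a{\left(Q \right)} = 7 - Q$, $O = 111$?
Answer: $- \frac{1}{27517} \approx -3.6341 \cdot 10^{-5}$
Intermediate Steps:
$C{\left(R,p \right)} = p + 111 R$ ($C{\left(R,p \right)} = 111 R + p = p + 111 R$)
$\frac{1}{\left(33802 - C{\left(90,a{\left(-8 \right)} \right)}\right) - 51314} = \frac{1}{\left(33802 - \left(\left(7 - -8\right) + 111 \cdot 90\right)\right) - 51314} = \frac{1}{\left(33802 - \left(\left(7 + 8\right) + 9990\right)\right) - 51314} = \frac{1}{\left(33802 - \left(15 + 9990\right)\right) - 51314} = \frac{1}{\left(33802 - 10005\right) - 51314} = \frac{1}{23797 - 51314} = \frac{1}{-27517} = - \frac{1}{27517}$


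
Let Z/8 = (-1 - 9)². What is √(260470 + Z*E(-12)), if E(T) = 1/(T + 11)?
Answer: √259670 ≈ 509.58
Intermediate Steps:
E(T) = 1/(11 + T)
Z = 800 (Z = 8*(-1 - 9)² = 8*(-10)² = 8*100 = 800)
√(260470 + Z*E(-12)) = √(260470 + 800/(11 - 12)) = √(260470 + 800/(-1)) = √(260470 + 800*(-1)) = √(260470 - 800) = √259670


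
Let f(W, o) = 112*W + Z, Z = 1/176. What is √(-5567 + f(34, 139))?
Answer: I*√3405413/44 ≈ 41.94*I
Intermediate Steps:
Z = 1/176 ≈ 0.0056818
f(W, o) = 1/176 + 112*W (f(W, o) = 112*W + 1/176 = 1/176 + 112*W)
√(-5567 + f(34, 139)) = √(-5567 + (1/176 + 112*34)) = √(-5567 + (1/176 + 3808)) = √(-5567 + 670209/176) = √(-309583/176) = I*√3405413/44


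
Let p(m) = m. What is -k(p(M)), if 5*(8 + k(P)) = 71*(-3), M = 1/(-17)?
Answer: 253/5 ≈ 50.600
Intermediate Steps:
M = -1/17 ≈ -0.058824
k(P) = -253/5 (k(P) = -8 + (71*(-3))/5 = -8 + (1/5)*(-213) = -8 - 213/5 = -253/5)
-k(p(M)) = -1*(-253/5) = 253/5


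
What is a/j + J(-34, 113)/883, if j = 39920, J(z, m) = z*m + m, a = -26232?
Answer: -21503067/4406170 ≈ -4.8802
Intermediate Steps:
J(z, m) = m + m*z (J(z, m) = m*z + m = m + m*z)
a/j + J(-34, 113)/883 = -26232/39920 + (113*(1 - 34))/883 = -26232*1/39920 + (113*(-33))*(1/883) = -3279/4990 - 3729*1/883 = -3279/4990 - 3729/883 = -21503067/4406170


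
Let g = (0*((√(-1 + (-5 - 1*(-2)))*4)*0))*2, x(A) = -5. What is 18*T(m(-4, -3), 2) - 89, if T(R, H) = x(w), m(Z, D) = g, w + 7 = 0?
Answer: -179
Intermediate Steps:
w = -7 (w = -7 + 0 = -7)
g = 0 (g = (0*((√(-1 + (-5 + 2))*4)*0))*2 = (0*((√(-1 - 3)*4)*0))*2 = (0*((√(-4)*4)*0))*2 = (0*(((2*I)*4)*0))*2 = (0*((8*I)*0))*2 = (0*0)*2 = 0*2 = 0)
m(Z, D) = 0
T(R, H) = -5
18*T(m(-4, -3), 2) - 89 = 18*(-5) - 89 = -90 - 89 = -179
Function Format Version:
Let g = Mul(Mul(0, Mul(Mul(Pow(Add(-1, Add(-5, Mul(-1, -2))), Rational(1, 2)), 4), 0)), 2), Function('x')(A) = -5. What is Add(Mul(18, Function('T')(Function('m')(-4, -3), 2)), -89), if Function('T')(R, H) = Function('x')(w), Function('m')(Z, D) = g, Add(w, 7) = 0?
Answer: -179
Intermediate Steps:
w = -7 (w = Add(-7, 0) = -7)
g = 0 (g = Mul(Mul(0, Mul(Mul(Pow(Add(-1, Add(-5, 2)), Rational(1, 2)), 4), 0)), 2) = Mul(Mul(0, Mul(Mul(Pow(Add(-1, -3), Rational(1, 2)), 4), 0)), 2) = Mul(Mul(0, Mul(Mul(Pow(-4, Rational(1, 2)), 4), 0)), 2) = Mul(Mul(0, Mul(Mul(Mul(2, I), 4), 0)), 2) = Mul(Mul(0, Mul(Mul(8, I), 0)), 2) = Mul(Mul(0, 0), 2) = Mul(0, 2) = 0)
Function('m')(Z, D) = 0
Function('T')(R, H) = -5
Add(Mul(18, Function('T')(Function('m')(-4, -3), 2)), -89) = Add(Mul(18, -5), -89) = Add(-90, -89) = -179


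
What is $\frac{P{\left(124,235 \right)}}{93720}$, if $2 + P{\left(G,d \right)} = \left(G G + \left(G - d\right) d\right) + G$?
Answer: $- \frac{3529}{31240} \approx -0.11296$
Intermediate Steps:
$P{\left(G,d \right)} = -2 + G + G^{2} + d \left(G - d\right)$ ($P{\left(G,d \right)} = -2 + \left(\left(G G + \left(G - d\right) d\right) + G\right) = -2 + \left(\left(G^{2} + d \left(G - d\right)\right) + G\right) = -2 + \left(G + G^{2} + d \left(G - d\right)\right) = -2 + G + G^{2} + d \left(G - d\right)$)
$\frac{P{\left(124,235 \right)}}{93720} = \frac{-2 + 124 + 124^{2} - 235^{2} + 124 \cdot 235}{93720} = \left(-2 + 124 + 15376 - 55225 + 29140\right) \frac{1}{93720} = \left(-10587\right) \frac{1}{93720} = - \frac{3529}{31240}$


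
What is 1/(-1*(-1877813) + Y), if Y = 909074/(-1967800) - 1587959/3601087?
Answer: 3543109499300/6653293878988889081 ≈ 5.3253e-7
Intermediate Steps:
Y = -3199220141819/3543109499300 (Y = 909074*(-1/1967800) - 1587959*1/3601087 = -454537/983900 - 1587959/3601087 = -3199220141819/3543109499300 ≈ -0.90294)
1/(-1*(-1877813) + Y) = 1/(-1*(-1877813) - 3199220141819/3543109499300) = 1/(1877813 - 3199220141819/3543109499300) = 1/(6653293878988889081/3543109499300) = 3543109499300/6653293878988889081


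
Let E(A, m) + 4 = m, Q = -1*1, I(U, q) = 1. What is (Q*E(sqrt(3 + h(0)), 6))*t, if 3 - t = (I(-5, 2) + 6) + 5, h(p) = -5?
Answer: 18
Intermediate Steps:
Q = -1
E(A, m) = -4 + m
t = -9 (t = 3 - ((1 + 6) + 5) = 3 - (7 + 5) = 3 - 1*12 = 3 - 12 = -9)
(Q*E(sqrt(3 + h(0)), 6))*t = -(-4 + 6)*(-9) = -1*2*(-9) = -2*(-9) = 18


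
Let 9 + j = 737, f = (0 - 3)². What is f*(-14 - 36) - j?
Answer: -1178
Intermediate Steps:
f = 9 (f = (-3)² = 9)
j = 728 (j = -9 + 737 = 728)
f*(-14 - 36) - j = 9*(-14 - 36) - 1*728 = 9*(-50) - 728 = -450 - 728 = -1178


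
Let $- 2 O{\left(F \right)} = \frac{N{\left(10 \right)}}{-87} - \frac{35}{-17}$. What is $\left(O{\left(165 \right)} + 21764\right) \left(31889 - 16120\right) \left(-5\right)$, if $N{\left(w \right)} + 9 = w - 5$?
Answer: $- \frac{5075631027155}{2958} \approx -1.7159 \cdot 10^{9}$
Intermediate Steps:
$N{\left(w \right)} = -14 + w$ ($N{\left(w \right)} = -9 + \left(w - 5\right) = -9 + \left(-5 + w\right) = -14 + w$)
$O{\left(F \right)} = - \frac{3113}{2958}$ ($O{\left(F \right)} = - \frac{\frac{-14 + 10}{-87} - \frac{35}{-17}}{2} = - \frac{\left(-4\right) \left(- \frac{1}{87}\right) - - \frac{35}{17}}{2} = - \frac{\frac{4}{87} + \frac{35}{17}}{2} = \left(- \frac{1}{2}\right) \frac{3113}{1479} = - \frac{3113}{2958}$)
$\left(O{\left(165 \right)} + 21764\right) \left(31889 - 16120\right) \left(-5\right) = \left(- \frac{3113}{2958} + 21764\right) \left(31889 - 16120\right) \left(-5\right) = \frac{64374799}{2958} \cdot 15769 \left(-5\right) = \frac{1015126205431}{2958} \left(-5\right) = - \frac{5075631027155}{2958}$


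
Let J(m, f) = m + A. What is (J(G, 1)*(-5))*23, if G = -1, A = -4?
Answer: 575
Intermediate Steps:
J(m, f) = -4 + m (J(m, f) = m - 4 = -4 + m)
(J(G, 1)*(-5))*23 = ((-4 - 1)*(-5))*23 = -5*(-5)*23 = 25*23 = 575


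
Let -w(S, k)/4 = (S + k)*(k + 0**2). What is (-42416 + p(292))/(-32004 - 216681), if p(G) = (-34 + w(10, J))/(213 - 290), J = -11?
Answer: 3265954/19148745 ≈ 0.17056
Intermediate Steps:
w(S, k) = -4*k*(S + k) (w(S, k) = -4*(S + k)*(k + 0**2) = -4*(S + k)*(k + 0) = -4*(S + k)*k = -4*k*(S + k))
p(G) = 78/77 (p(G) = (-34 - 4*(-11)*(10 - 11))/(213 - 290) = (-34 - 4*(-11)*(-1))/(-77) = (-34 - 44)*(-1/77) = -78*(-1/77) = 78/77)
(-42416 + p(292))/(-32004 - 216681) = (-42416 + 78/77)/(-32004 - 216681) = -3265954/77/(-248685) = -3265954/77*(-1/248685) = 3265954/19148745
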